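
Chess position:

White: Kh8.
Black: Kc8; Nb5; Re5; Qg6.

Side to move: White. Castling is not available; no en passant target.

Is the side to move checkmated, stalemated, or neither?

White to move; white king on h8.
In check: no.
King squares — g7: attacked by Qg6; h7: attacked by Qg6; g8: attacked by Qg6.
Legal moves for White: none.
Not in check and no legal moves → stalemate.

stalemate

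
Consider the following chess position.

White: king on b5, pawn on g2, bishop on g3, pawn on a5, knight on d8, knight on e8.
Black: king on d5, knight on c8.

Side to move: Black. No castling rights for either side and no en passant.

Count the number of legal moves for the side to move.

Black to move; king on d5.
In check: no.
Legal moves: Ne7, Na7+, Nd6+, Nb6, Ke4, Kd4.
Count: 6.

6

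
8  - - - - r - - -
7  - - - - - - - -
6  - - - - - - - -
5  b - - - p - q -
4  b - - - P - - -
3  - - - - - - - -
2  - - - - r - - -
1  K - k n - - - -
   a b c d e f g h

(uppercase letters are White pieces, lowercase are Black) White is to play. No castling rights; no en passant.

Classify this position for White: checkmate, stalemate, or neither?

stalemate

White to move; white king on a1.
In check: no.
King squares — b1: attacked by Kc1; a2: attacked by Re2; b2: attacked by Kc1.
Legal moves for White: none.
Not in check and no legal moves → stalemate.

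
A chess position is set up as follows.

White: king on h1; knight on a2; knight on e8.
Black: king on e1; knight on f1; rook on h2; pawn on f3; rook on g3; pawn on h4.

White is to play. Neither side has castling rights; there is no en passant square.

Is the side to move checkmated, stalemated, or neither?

White to move; white king on h1.
In check: yes, from the black rook on h2.
King squares — g1: attacked by Rg3; g2: attacked by Rh2; h2: attacked by Nf1.
Legal moves for White: none.
In check with no legal moves → checkmate.

checkmate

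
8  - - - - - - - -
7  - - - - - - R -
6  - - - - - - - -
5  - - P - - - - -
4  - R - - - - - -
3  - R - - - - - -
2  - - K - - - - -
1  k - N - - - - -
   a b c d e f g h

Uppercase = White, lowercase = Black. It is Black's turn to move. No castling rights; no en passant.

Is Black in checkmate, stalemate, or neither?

Black to move; black king on a1.
In check: no.
King squares — b1: attacked by Kc2; a2: attacked by Nc1; b2: attacked by Kc2.
Legal moves for Black: none.
Not in check and no legal moves → stalemate.

stalemate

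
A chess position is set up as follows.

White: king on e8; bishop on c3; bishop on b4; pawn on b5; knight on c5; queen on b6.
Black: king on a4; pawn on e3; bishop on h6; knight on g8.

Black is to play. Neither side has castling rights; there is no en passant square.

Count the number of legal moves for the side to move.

Black to move; king on a4.
In check: yes, from the white knight on c5.
Legal moves: none.
Count: 0.

0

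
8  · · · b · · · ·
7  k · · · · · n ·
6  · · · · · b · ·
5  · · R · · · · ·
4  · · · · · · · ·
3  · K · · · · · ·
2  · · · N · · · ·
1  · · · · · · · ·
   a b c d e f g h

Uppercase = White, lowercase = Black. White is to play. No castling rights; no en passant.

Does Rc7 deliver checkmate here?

After Rc7: black king on a7; in check: yes, from the white rook on c7.
Black has 5 legal replies: Kb8, Ka8, Kb6, Ka6, Bxc7.
In check but a legal move exists → not checkmate.

no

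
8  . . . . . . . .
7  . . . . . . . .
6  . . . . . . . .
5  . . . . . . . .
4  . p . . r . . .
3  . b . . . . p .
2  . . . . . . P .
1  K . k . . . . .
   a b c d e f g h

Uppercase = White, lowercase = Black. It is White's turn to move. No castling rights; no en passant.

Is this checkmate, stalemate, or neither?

White to move; white king on a1.
In check: no.
King squares — b1: attacked by Kc1; a2: attacked by Bb3; b2: attacked by Kc1.
Legal moves for White: none.
Not in check and no legal moves → stalemate.

stalemate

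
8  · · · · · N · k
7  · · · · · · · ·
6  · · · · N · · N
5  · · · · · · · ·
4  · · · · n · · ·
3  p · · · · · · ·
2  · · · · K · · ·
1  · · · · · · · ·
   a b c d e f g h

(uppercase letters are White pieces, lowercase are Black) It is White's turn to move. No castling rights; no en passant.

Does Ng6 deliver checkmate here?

no

After Ng6: black king on h8; in check: yes, from the white knight on g6.
Black has 1 legal reply: Kh7.
In check but a legal move exists → not checkmate.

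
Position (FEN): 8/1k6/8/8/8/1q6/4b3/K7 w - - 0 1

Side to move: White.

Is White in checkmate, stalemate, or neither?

stalemate

White to move; white king on a1.
In check: no.
King squares — b1: attacked by Qb3; a2: attacked by Qb3; b2: attacked by Qb3.
Legal moves for White: none.
Not in check and no legal moves → stalemate.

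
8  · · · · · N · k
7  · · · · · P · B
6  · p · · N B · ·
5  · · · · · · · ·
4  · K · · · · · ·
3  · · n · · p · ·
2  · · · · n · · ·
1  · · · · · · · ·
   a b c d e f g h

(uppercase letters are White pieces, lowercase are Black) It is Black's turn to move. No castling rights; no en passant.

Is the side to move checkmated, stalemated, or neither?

checkmate

Black to move; black king on h8.
In check: yes, from the white bishop on f6.
King squares — g7: attacked by Ne6; h7: attacked by Nf8; g8: attacked by Pf7.
Legal moves for Black: none.
In check with no legal moves → checkmate.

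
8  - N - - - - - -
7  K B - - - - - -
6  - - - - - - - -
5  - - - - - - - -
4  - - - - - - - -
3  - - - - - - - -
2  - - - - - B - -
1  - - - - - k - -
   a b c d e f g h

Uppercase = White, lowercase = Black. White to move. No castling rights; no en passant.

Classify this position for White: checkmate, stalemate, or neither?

White to move; white king on a7.
In check: no.
Legal moves for White include: Nd7, Nc6, Na6, Bc8, Ba8, Bc6, Ba6+, Bd5, Be4, Bf3, Bg2+, Bh1, Ka8, Kb6, Ka6, Bb6, Bc5, Bh4, ... (list truncated; more exist).
White has legal moves and is not in check → neither.

neither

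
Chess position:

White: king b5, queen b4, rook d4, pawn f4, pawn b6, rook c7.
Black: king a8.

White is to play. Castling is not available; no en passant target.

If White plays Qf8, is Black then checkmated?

yes

After Qf8: black king on a8; in check: yes, from the white queen on f8.
King squares — a7: attacked by Pb6; b7: attacked by Rc7; b8: attacked by Qf8.
Black has no legal moves → checkmate.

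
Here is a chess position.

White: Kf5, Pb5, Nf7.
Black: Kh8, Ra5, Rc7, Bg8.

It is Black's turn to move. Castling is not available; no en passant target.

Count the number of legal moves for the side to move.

4

Black to move; king on h8.
In check: yes, from the white knight on f7.
Legal moves: Kh7, Kg7, Bxf7, Rxf7+.
Count: 4.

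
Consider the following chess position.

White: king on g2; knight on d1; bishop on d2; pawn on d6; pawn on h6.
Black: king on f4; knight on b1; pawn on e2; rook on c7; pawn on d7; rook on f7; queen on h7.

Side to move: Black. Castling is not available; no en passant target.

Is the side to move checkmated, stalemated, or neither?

Black to move; black king on f4.
In check: yes, from the white bishop on d2.
King squares — e3: attacked by Nd1; f3: attacked by Kg2; g3: attacked by Kg2; e4: available; g4: available; e5: available; f5: available; g5: attacked by Bd2.
Legal moves for Black: Kf5, Ke5, Kg4, Ke4, Nxd2.
Black is in check but has 5 legal moves → neither.

neither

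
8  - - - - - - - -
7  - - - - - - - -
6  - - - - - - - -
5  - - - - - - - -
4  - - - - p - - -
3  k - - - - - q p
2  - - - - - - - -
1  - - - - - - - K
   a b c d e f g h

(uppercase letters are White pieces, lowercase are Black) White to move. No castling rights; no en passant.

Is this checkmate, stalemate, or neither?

White to move; white king on h1.
In check: no.
King squares — g1: attacked by Qg3; g2: attacked by Qg3; h2: attacked by Qg3.
Legal moves for White: none.
Not in check and no legal moves → stalemate.

stalemate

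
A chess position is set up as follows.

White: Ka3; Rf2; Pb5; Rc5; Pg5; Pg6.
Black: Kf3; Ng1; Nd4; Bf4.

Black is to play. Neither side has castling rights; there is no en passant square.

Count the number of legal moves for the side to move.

Black to move; king on f3.
In check: yes, from the white rook on f2.
Legal moves: Kg4, Ke4, Kg3, Ke3, Kxf2.
Count: 5.

5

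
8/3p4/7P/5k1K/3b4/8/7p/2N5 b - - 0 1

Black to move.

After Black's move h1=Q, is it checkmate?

After h1=Q: white king on h5; in check: yes, from the black queen on h1.
King squares — g4: attacked by Kf5; h4: attacked by Qh1; g5: attacked by Kf5; g6: attacked by Kf5; h6: own pawn.
White has no legal moves → checkmate.

yes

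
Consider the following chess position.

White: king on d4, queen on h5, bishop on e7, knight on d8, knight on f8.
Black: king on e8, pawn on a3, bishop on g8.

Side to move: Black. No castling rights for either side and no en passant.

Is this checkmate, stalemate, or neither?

Black to move; black king on e8.
In check: yes, from the white queen on h5.
Legal moves for Black: Kxe7, Bf7.
Black is in check but has 2 legal moves → neither.

neither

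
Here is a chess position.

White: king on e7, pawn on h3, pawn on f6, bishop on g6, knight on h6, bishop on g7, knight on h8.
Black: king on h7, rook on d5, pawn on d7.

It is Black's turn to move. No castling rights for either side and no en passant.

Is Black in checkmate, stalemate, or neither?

checkmate

Black to move; black king on h7.
In check: yes, from the white bishop on g6.
King squares — g6: attacked by Nh8; h6: attacked by Bg7; g7: attacked by Pf6; g8: attacked by Nh6; h8: attacked by Bg7.
Legal moves for Black: none.
In check with no legal moves → checkmate.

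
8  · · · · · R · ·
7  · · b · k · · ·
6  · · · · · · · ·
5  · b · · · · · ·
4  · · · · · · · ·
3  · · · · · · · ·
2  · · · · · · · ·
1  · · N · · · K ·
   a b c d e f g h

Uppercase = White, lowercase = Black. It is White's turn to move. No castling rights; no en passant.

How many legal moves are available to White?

21

White to move; king on g1.
In check: no.
Legal moves: Rh8, Rg8, Re8+, Rd8, Rc8, Rb8, Ra8, Rf7+, Rf6, Rf5, Rf4, Rf3, Rf2, Rf1, Kg2, Kf2, Kh1, Nd3, Nb3, Ne2, Na2.
Count: 21.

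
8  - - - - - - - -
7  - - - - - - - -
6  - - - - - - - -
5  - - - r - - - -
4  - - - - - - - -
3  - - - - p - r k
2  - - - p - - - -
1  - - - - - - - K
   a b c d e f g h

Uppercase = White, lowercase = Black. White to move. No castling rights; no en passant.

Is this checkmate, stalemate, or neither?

White to move; white king on h1.
In check: no.
King squares — g1: attacked by Rg3; g2: attacked by Rg3; h2: attacked by Kh3.
Legal moves for White: none.
Not in check and no legal moves → stalemate.

stalemate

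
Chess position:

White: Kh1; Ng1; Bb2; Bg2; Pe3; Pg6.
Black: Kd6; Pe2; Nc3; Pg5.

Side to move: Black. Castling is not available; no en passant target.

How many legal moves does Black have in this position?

Black to move; king on d6.
In check: no.
Legal moves: Ke7, Kd7, Kc7, Ke6, Ke5, Kc5, Nd5, Nb5, Ne4, Na4, Na2, Nd1, Nb1, g4, e1=Q, e1=R, e1=B, e1=N.
Count: 18.

18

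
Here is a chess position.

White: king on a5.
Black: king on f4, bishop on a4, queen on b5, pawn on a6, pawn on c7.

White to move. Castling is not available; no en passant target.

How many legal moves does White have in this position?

White to move; king on a5.
In check: yes, from the black queen on b5.
Legal moves: none.
Count: 0.

0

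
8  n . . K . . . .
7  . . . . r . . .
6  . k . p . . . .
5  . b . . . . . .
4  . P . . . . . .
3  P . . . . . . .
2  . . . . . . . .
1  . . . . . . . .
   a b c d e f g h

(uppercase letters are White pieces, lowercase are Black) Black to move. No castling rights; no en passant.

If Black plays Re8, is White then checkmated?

After Re8: white king on d8; in check: yes, from the black rook on e8.
King squares — c7: attacked by Kb6; d7: attacked by Bb5; e7: attacked by Re8; c8: attacked by Re8; e8: attacked by Bb5.
White has no legal moves → checkmate.

yes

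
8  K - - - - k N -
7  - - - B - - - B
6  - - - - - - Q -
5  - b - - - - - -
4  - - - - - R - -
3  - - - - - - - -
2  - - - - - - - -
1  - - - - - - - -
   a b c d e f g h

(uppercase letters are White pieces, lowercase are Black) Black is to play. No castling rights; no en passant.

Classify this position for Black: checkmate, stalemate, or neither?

checkmate

Black to move; black king on f8.
In check: yes, from the white rook on f4.
King squares — e7: attacked by Ng8; f7: attacked by Rf4; g7: attacked by Qg6; e8: attacked by Qg6; g8: attacked by Qg6.
Legal moves for Black: none.
In check with no legal moves → checkmate.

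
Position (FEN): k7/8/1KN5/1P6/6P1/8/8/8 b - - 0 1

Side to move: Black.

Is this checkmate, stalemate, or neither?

Black to move; black king on a8.
In check: no.
King squares — a7: attacked by Kb6; b7: attacked by Kb6; b8: attacked by Nc6.
Legal moves for Black: none.
Not in check and no legal moves → stalemate.

stalemate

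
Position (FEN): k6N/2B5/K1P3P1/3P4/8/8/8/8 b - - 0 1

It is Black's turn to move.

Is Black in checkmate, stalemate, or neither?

Black to move; black king on a8.
In check: no.
King squares — a7: attacked by Ka6; b7: attacked by Ka6; b8: attacked by Bc7.
Legal moves for Black: none.
Not in check and no legal moves → stalemate.

stalemate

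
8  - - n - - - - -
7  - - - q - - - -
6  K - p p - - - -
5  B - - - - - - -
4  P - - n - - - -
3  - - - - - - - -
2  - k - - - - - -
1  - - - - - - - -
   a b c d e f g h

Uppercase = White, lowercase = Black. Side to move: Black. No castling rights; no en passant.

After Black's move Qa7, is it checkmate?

After Qa7: white king on a6; in check: yes, from the black queen on a7.
King squares — a5: own bishop; b5: attacked by Nd4; b6: attacked by Qa7; a7: attacked by Nc8; b7: attacked by Qa7.
White has no legal moves → checkmate.

yes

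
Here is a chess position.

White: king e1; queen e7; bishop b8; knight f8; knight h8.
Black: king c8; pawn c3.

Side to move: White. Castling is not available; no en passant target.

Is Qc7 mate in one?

After Qc7: black king on c8; in check: yes, from the white queen on c7.
King squares — b7: attacked by Qc7; c7: attacked by Bb8; d7: attacked by Qc7; b8: attacked by Qc7; d8: attacked by Qc7.
Black has no legal moves → checkmate.

yes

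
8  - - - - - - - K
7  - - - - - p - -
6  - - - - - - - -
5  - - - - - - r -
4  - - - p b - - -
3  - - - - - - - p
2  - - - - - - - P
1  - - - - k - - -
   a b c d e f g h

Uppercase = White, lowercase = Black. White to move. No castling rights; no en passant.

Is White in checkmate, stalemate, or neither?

stalemate

White to move; white king on h8.
In check: no.
King squares — g7: attacked by Rg5; h7: attacked by Be4; g8: attacked by Rg5.
Legal moves for White: none.
Not in check and no legal moves → stalemate.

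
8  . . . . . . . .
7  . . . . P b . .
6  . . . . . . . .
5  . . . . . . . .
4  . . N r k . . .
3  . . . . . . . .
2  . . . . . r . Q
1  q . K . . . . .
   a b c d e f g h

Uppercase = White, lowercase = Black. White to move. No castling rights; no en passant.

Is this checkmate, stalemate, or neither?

checkmate

White to move; white king on c1.
In check: yes, from the black queen on a1.
King squares — b1: attacked by Qa1; d1: attacked by Qa1; b2: attacked by Qa1; c2: attacked by Rf2; d2: attacked by Rf2.
Legal moves for White: none.
In check with no legal moves → checkmate.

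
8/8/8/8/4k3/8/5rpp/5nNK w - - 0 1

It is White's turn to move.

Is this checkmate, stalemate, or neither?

White to move; white king on h1.
In check: yes, from the black pawn on g2.
King squares — g1: own knight; g2: attacked by Rf2; h2: attacked by Nf1.
Legal moves for White: none.
In check with no legal moves → checkmate.

checkmate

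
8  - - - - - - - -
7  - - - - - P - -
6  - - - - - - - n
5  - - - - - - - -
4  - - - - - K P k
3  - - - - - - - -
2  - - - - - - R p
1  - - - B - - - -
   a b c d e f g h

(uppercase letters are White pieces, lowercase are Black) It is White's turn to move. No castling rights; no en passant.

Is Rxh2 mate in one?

After Rxh2: black king on h4; in check: yes, from the white rook on h2.
King squares — g3: attacked by Kf4; h3: attacked by Rh2; g4: attacked by Bd1; g5: attacked by Kf4; h5: attacked by Rh2.
Black has no legal moves → checkmate.

yes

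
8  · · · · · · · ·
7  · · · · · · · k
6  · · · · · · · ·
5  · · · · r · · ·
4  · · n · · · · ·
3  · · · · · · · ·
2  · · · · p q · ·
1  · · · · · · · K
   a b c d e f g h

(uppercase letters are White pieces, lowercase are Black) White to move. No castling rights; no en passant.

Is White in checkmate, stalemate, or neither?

stalemate

White to move; white king on h1.
In check: no.
King squares — g1: attacked by Qf2; g2: attacked by Qf2; h2: attacked by Qf2.
Legal moves for White: none.
Not in check and no legal moves → stalemate.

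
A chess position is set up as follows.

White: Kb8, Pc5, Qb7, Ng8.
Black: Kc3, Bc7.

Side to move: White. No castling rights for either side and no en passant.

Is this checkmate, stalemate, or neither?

White to move; white king on b8.
In check: yes, from the black bishop on c7.
King squares — a7: available; b7: own queen; c7: available; a8: available; c8: available.
Legal moves for White: Kc8, Ka8, Kxc7, Ka7, Qxc7.
White is in check but has 5 legal moves → neither.

neither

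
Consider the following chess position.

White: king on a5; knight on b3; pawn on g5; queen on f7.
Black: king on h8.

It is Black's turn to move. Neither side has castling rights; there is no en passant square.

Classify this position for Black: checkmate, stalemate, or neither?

Black to move; black king on h8.
In check: no.
King squares — g7: attacked by Qf7; h7: attacked by Qf7; g8: attacked by Qf7.
Legal moves for Black: none.
Not in check and no legal moves → stalemate.

stalemate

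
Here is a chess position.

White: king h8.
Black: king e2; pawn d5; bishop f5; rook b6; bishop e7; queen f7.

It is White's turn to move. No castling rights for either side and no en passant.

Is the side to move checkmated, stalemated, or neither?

White to move; white king on h8.
In check: no.
King squares — g7: attacked by Qf7; h7: attacked by Bf5; g8: attacked by Qf7.
Legal moves for White: none.
Not in check and no legal moves → stalemate.

stalemate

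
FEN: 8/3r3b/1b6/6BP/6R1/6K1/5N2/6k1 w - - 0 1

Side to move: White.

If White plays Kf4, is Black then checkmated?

After Kf4: black king on g1; in check: yes, from the white rook on g4.
Black has 3 legal replies: Kh2, Kxf2, Kf1.
In check but a legal move exists → not checkmate.

no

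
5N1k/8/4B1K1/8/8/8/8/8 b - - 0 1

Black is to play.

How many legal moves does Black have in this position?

0

Black to move; king on h8.
In check: no.
Legal moves: none.
Count: 0.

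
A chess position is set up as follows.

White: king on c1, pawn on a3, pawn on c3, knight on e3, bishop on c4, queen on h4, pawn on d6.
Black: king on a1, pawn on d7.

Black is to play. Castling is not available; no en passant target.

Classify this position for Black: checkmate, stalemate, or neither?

Black to move; black king on a1.
In check: no.
King squares — b1: attacked by Kc1; a2: attacked by Bc4; b2: attacked by Kc1.
Legal moves for Black: none.
Not in check and no legal moves → stalemate.

stalemate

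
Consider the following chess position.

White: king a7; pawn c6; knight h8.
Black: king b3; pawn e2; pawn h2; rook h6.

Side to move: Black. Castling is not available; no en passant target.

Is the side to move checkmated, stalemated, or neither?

neither

Black to move; black king on b3.
In check: no.
Legal moves for Black include: Rxh8, Rh7+, Rg6, Rf6, Re6, Rd6, Rxc6, Rh5, Rh4, Rh3, Kc4, Kb4, Ka4, Kc3, Ka3, Kc2, Kb2, Ka2, ... (list truncated; more exist).
Black has legal moves and is not in check → neither.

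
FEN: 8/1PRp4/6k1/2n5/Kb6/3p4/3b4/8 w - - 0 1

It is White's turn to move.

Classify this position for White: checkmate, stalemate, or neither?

neither

White to move; white king on a4.
In check: yes, from the black knight on c5.
Legal moves for White: Kb5, Rxc5.
White is in check but has 2 legal moves → neither.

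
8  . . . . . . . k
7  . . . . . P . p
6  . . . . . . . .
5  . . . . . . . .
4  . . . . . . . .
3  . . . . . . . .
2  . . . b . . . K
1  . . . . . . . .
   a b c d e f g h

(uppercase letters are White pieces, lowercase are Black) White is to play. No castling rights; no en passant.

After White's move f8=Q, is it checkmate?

After f8=Q: black king on h8; in check: yes, from the white queen on f8.
King squares — g7: attacked by Qf8; h7: own pawn; g8: attacked by Qf8.
Black has no legal moves → checkmate.

yes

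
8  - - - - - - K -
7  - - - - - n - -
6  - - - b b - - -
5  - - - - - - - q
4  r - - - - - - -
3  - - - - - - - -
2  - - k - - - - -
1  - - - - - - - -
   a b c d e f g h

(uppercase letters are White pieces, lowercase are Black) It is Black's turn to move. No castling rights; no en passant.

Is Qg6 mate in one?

After Qg6: white king on g8; in check: yes, from the black queen on g6.
King squares — f7: attacked by Be6; g7: attacked by Qg6; h7: attacked by Qg6; f8: attacked by Bd6; h8: attacked by Nf7.
White has no legal moves → checkmate.

yes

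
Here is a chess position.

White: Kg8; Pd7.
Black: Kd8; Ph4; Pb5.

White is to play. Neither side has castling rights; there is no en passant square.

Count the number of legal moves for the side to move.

White to move; king on g8.
In check: no.
Legal moves: Kh8, Kf8, Kh7, Kg7, Kf7.
Count: 5.

5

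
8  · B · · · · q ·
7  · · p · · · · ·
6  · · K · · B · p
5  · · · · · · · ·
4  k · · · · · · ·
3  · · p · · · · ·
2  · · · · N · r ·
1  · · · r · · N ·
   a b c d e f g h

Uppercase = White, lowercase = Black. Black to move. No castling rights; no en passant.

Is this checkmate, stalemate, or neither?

Black to move; black king on a4.
In check: no.
Legal moves for Black include: Qh8, Qf8, Qe8+, Qd8, Qc8, Qxb8, Qh7, Qg7, Qf7, Qg6, Qe6+, Qg5, Qd5+, Qg4, Qc4+, Qg3, Qb3, Qa2, ... (list truncated; more exist).
Black has legal moves and is not in check → neither.

neither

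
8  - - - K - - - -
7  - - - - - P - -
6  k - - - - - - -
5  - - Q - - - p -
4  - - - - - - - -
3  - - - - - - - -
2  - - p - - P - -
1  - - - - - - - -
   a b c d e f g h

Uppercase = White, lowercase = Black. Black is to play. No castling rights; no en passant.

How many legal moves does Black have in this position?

Black to move; king on a6.
In check: no.
Legal moves: Kb7, g4, c1=Q, c1=R, c1=B, c1=N.
Count: 6.

6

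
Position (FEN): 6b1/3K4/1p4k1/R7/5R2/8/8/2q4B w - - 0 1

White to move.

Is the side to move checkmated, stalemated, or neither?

White to move; white king on d7.
In check: no.
Legal moves for White include: Ke8, Kd8, Ke7, Kd6, Ra8, Ra7, Ra6, Rh5, Rg5+, Raf5, Re5, Rd5, Rc5, Rb5, Raa4, Ra3, Ra2, Ra1, ... (list truncated; more exist).
White has legal moves and is not in check → neither.

neither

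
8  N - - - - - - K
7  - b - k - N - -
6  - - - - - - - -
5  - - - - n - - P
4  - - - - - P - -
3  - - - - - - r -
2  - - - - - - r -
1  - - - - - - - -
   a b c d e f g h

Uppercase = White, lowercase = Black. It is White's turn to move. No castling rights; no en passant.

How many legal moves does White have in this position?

White to move; king on h8.
In check: no.
Legal moves: Kh7, Nc7, Nb6+, Nd8, Nh6, Nd6, Ng5, Nxe5+, fxe5, h6, f5.
Count: 11.

11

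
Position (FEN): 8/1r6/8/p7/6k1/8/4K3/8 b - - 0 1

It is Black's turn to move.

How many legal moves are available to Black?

Black to move; king on g4.
In check: no.
Legal moves: Rb8, Rh7, Rg7, Rf7, Re7+, Rd7, Rc7, Ra7, Rb6, Rb5, Rb4, Rb3, Rb2+, Rb1, Kh5, Kg5, Kf5, Kh4, Kf4, Kh3, Kg3, a4.
Count: 22.

22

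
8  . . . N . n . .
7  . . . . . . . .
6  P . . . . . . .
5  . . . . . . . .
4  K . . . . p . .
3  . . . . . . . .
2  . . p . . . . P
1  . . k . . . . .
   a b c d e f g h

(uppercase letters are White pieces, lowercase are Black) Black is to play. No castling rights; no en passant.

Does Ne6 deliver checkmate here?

no

After Ne6: white king on a4; in check: no.
White is not in check, so this cannot be checkmate.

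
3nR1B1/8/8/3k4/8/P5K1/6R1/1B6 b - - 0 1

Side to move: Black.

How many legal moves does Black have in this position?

Black to move; king on d5.
In check: yes, from the white bishop on g8.
Legal moves: Kd6, Kc6, Kc5, Kd4, Nf7, Ne6.
Count: 6.

6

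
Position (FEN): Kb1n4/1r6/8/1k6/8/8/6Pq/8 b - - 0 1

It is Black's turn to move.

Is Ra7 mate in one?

yes

After Ra7: white king on a8; in check: yes, from the black rook on a7.
King squares — a7: attacked by Bb8; b7: attacked by Ra7; b8: attacked by Qh2.
White has no legal moves → checkmate.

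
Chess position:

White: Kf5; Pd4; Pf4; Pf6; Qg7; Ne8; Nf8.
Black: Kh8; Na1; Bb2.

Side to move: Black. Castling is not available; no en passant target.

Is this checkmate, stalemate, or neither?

Black to move; black king on h8.
In check: yes, from the white queen on g7.
King squares — g7: attacked by Pf6; h7: attacked by Qg7; g8: attacked by Qg7.
Legal moves for Black: none.
In check with no legal moves → checkmate.

checkmate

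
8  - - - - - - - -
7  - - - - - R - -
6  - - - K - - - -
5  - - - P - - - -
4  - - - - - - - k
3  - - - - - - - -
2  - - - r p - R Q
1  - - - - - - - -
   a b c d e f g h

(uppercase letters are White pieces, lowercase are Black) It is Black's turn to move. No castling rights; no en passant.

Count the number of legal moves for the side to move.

0

Black to move; king on h4.
In check: yes, from the white queen on h2.
Legal moves: none.
Count: 0.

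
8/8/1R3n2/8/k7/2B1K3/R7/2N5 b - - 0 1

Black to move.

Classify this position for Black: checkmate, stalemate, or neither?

checkmate

Black to move; black king on a4.
In check: yes, from the white rook on a2.
King squares — a3: attacked by Ra2; b3: attacked by Nc1; b4: attacked by Bc3; a5: attacked by Ra2; b5: attacked by Rb6.
Legal moves for Black: none.
In check with no legal moves → checkmate.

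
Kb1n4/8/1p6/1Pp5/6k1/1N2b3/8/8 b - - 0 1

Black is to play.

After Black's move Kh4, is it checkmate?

no

After Kh4: white king on a8; in check: no.
White is not in check, so this cannot be checkmate.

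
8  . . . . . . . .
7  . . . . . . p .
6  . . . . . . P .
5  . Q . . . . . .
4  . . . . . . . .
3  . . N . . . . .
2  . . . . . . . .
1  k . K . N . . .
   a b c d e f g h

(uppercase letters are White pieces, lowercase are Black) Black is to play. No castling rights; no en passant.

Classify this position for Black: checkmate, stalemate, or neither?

Black to move; black king on a1.
In check: no.
King squares — b1: attacked by Kc1; a2: attacked by Nc3; b2: attacked by Kc1.
Legal moves for Black: none.
Not in check and no legal moves → stalemate.

stalemate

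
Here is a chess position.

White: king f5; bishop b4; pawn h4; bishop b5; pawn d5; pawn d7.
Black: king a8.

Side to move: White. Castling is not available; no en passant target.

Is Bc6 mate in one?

After Bc6: black king on a8; in check: yes, from the white bishop on c6.
Black has 2 legal replies: Kb8, Ka7.
In check but a legal move exists → not checkmate.

no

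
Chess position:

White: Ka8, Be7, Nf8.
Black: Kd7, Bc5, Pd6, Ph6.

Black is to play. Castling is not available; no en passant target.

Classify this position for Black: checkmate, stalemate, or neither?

Black to move; black king on d7.
In check: yes, from the white knight on f8.
King squares — c6: available; d6: own pawn; e6: attacked by Nf8; c7: available; e7: available; c8: available; d8: attacked by Be7; e8: available.
Legal moves for Black: Ke8, Kc8, Kxe7, Kc7, Kc6.
Black is in check but has 5 legal moves → neither.

neither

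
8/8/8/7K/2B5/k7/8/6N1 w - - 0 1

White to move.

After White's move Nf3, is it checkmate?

After Nf3: black king on a3; in check: no.
Black is not in check, so this cannot be checkmate.

no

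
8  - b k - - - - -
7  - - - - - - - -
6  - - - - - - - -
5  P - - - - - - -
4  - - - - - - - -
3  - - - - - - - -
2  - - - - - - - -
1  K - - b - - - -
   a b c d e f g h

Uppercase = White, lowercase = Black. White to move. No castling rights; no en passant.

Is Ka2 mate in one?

no

After Ka2: black king on c8; in check: no.
Black is not in check, so this cannot be checkmate.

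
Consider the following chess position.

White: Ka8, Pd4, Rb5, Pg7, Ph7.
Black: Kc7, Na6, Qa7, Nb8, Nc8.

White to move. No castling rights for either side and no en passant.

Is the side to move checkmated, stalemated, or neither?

White to move; white king on a8.
In check: yes, from the black queen on a7.
King squares — a7: attacked by Nc8; b7: attacked by Qa7; b8: attacked by Na6.
Legal moves for White: none.
In check with no legal moves → checkmate.

checkmate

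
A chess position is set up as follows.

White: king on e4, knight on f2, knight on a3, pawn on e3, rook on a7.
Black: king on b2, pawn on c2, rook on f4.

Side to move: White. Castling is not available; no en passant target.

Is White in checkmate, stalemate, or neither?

White to move; white king on e4.
In check: yes, from the black rook on f4.
King squares — d3: available; e3: own pawn; f3: attacked by Rf4; d4: attacked by Rf4; f4: available; d5: available; e5: available; f5: attacked by Rf4.
Legal moves for White: Ke5, Kd5, Kxf4, Kd3, exf4.
White is in check but has 5 legal moves → neither.

neither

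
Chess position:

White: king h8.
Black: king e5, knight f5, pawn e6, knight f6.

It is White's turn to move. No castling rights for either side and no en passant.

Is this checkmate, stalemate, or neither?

stalemate

White to move; white king on h8.
In check: no.
King squares — g7: attacked by Nf5; h7: attacked by Nf6; g8: attacked by Nf6.
Legal moves for White: none.
Not in check and no legal moves → stalemate.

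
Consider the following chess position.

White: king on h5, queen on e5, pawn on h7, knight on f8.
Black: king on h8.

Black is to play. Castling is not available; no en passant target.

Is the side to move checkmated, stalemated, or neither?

Black to move; black king on h8.
In check: yes, from the white queen on e5.
King squares — g7: attacked by Qe5; h7: attacked by Nf8; g8: attacked by Ph7.
Legal moves for Black: none.
In check with no legal moves → checkmate.

checkmate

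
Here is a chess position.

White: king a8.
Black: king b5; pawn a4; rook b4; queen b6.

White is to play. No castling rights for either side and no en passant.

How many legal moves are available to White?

White to move; king on a8.
In check: no.
Legal moves: none.
Count: 0.

0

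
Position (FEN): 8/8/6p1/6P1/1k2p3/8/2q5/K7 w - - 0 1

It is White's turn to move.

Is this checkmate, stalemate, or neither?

White to move; white king on a1.
In check: no.
King squares — b1: attacked by Qc2; a2: attacked by Qc2; b2: attacked by Qc2.
Legal moves for White: none.
Not in check and no legal moves → stalemate.

stalemate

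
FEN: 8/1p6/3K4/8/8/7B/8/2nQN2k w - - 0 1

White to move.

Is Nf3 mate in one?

After Nf3: black king on h1; in check: yes, from the white queen on d1.
King squares — g1: attacked by Qd1; g2: attacked by Bh3; h2: attacked by Nf3.
Black has no legal moves → checkmate.

yes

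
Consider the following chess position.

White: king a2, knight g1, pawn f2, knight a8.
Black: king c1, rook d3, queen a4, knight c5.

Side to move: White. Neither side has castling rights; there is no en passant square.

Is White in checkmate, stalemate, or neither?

checkmate

White to move; white king on a2.
In check: yes, from the black queen on a4.
King squares — a1: attacked by Qa4; b1: attacked by Kc1; b2: attacked by Kc1; a3: attacked by Rd3; b3: attacked by Rd3.
Legal moves for White: none.
In check with no legal moves → checkmate.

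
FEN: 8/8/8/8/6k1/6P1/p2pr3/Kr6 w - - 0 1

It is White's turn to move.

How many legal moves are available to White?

1

White to move; king on a1.
In check: yes, from the black rook on b1.
Legal moves: Kxa2.
Count: 1.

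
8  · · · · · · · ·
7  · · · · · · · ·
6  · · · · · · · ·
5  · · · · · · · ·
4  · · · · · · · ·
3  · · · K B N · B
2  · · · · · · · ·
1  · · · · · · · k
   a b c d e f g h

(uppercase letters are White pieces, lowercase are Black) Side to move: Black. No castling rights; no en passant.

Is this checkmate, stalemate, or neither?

Black to move; black king on h1.
In check: no.
King squares — g1: attacked by Be3; g2: attacked by Bh3; h2: attacked by Nf3.
Legal moves for Black: none.
Not in check and no legal moves → stalemate.

stalemate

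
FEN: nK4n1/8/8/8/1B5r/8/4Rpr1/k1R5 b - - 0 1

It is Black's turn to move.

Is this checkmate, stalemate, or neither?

checkmate

Black to move; black king on a1.
In check: yes, from the white rook on c1.
King squares — b1: attacked by Rc1; a2: attacked by Re2; b2: attacked by Re2.
Legal moves for Black: none.
In check with no legal moves → checkmate.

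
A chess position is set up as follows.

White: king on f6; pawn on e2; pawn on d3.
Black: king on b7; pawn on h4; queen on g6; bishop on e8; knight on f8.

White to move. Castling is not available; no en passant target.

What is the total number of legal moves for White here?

2

White to move; king on f6.
In check: yes, from the black queen on g6.
Legal moves: Ke7, Ke5.
Count: 2.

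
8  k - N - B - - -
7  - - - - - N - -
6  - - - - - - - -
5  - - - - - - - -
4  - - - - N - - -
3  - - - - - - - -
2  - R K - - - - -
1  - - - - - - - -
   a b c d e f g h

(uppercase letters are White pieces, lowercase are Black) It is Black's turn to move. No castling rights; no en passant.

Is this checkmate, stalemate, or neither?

stalemate

Black to move; black king on a8.
In check: no.
King squares — a7: attacked by Nc8; b7: attacked by Rb2; b8: attacked by Rb2.
Legal moves for Black: none.
Not in check and no legal moves → stalemate.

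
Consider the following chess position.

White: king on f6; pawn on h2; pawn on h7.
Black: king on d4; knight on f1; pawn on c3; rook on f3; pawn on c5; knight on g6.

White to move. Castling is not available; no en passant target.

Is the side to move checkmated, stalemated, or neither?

neither

White to move; white king on f6.
In check: yes, from the black rook on f3.
Legal moves for White: Kg7, Kxg6, Ke6, Kg5.
White is in check but has 4 legal moves → neither.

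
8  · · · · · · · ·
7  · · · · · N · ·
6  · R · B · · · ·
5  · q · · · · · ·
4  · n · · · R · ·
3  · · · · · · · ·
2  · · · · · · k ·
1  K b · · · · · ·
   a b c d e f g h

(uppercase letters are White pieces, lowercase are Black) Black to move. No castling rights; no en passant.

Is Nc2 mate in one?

yes

After Nc2: white king on a1; in check: yes, from the black knight on c2.
King squares — b1: attacked by Qb5; a2: attacked by Bb1; b2: attacked by Qb5.
White has no legal moves → checkmate.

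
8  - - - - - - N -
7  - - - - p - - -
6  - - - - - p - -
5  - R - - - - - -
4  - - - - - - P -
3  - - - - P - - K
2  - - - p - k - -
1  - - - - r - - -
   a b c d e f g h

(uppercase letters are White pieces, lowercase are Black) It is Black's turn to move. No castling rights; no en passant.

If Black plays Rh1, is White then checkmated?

After Rh1: white king on h3; in check: yes, from the black rook on h1.
King squares — g2: attacked by Kf2; h2: attacked by Rh1; g3: attacked by Kf2; g4: own pawn; h4: attacked by Rh1.
White has no legal moves → checkmate.

yes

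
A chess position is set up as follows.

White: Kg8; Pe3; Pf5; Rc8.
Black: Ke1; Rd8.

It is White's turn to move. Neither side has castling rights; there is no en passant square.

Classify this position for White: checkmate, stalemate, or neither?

neither

White to move; white king on g8.
In check: yes, from the black rook on d8.
King squares — f7: available; g7: available; h7: available; f8: attacked by Rd8; h8: attacked by Rd8.
Legal moves for White: Kh7, Kg7, Kf7, Rxd8.
White is in check but has 4 legal moves → neither.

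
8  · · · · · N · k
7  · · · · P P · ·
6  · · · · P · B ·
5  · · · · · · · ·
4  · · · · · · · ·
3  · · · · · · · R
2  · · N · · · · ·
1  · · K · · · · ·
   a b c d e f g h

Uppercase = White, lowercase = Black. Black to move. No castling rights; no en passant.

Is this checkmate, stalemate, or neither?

neither

Black to move; black king on h8.
In check: yes, from the white rook on h3.
King squares — g7: available; h7: attacked by Rh3; g8: attacked by Pf7.
Legal moves for Black: Kg7.
Black is in check but has 1 legal move → neither.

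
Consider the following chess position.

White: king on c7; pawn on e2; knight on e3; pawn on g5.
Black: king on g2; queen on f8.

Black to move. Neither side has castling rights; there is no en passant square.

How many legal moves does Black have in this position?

Black to move; king on g2.
In check: yes, from the white knight on e3.
Legal moves: Kh3, Kg3, Kh2, Kf2, Kh1, Kg1.
Count: 6.

6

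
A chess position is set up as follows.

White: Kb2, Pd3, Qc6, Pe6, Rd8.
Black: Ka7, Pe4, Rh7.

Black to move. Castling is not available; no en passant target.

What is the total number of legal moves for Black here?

Black to move; king on a7.
In check: no.
Legal moves: Rh8, Rg7, Rf7, Re7, Rd7, Rc7, Rb7+, Rh6, Rh5, Rh4, Rh3, Rh2+, Rh1, exd3, e3.
Count: 15.

15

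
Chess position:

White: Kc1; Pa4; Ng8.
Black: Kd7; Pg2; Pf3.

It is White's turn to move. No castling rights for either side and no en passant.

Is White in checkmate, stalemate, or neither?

neither

White to move; white king on c1.
In check: no.
Legal moves for White: Ne7, Nh6, Nf6+, Kd2, Kc2, Kb2, Kd1, Kb1, a5.
White has 9 legal moves and is not in check → neither.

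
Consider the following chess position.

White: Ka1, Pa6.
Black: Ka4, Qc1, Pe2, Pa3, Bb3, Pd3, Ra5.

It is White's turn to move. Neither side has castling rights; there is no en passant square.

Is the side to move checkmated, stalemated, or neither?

checkmate

White to move; white king on a1.
In check: yes, from the black queen on c1.
King squares — b1: attacked by Qc1; a2: attacked by Bb3; b2: attacked by Qc1.
Legal moves for White: none.
In check with no legal moves → checkmate.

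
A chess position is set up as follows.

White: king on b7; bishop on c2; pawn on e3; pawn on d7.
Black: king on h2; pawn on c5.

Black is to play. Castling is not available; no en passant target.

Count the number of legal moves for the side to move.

Black to move; king on h2.
In check: no.
Legal moves: Kh3, Kg3, Kg2, Kh1, Kg1, c4.
Count: 6.

6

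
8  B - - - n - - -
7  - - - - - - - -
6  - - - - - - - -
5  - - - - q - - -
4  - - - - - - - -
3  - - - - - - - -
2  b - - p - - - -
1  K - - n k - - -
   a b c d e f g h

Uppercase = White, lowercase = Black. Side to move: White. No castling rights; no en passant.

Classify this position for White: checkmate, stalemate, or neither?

White to move; white king on a1.
In check: yes, from the black queen on e5.
Legal moves for White: Kxa2.
White is in check but has 1 legal move → neither.

neither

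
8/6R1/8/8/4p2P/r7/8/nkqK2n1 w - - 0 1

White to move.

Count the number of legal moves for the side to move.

White to move; king on d1.
In check: yes, from the black queen on c1.
Legal moves: none.
Count: 0.

0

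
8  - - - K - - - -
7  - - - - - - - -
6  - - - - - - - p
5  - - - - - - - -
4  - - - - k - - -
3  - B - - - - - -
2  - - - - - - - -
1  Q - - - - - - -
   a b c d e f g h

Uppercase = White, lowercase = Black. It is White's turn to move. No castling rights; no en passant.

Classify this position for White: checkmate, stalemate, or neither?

neither

White to move; white king on d8.
In check: no.
Legal moves for White include: Ke8, Kc8, Ke7, Kd7, Kc7, Bg8, Bf7, Be6, Bd5+, Bc4, Ba4, Bc2+, Ba2, Bd1, Qh8, Qa8+, Qg7, Qa7, ... (list truncated; more exist).
White has legal moves and is not in check → neither.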